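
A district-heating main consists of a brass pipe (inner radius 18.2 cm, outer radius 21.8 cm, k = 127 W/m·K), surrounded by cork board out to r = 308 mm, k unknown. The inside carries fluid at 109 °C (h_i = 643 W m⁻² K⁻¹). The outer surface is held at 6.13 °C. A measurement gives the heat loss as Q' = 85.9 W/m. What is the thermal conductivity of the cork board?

ΣR = ΔT/Q' = |109 − 6.13|/85.9 = 1.198 m·K/W
Known resistances:
  R'_conv,in = 1/(2πr h) = 1/(2π·0.182·643) = 0.001360 m·K/W
  R'_brass = ln(0.218/0.182)/(2πk) = 0.1805/(2π·127) = 2.262×10^-4 m·K/W
R_cork board = ΣR − ΣR_known = 1.198 − 0.001586 = 1.196 m·K/W
ln(r₂/r₁)/(2πk) = 1.196 ⇒ k = 0.3456/(2π·1.196) = 0.0460 W/m·K

k = 0.0460 W/m·K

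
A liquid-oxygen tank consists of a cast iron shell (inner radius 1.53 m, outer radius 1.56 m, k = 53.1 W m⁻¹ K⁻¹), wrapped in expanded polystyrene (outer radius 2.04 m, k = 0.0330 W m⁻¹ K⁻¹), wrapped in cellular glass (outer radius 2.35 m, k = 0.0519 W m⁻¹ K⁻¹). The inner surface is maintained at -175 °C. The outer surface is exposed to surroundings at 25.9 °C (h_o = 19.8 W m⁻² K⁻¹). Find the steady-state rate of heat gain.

Treat each layer as a resistance in series:
  R_cast iron = (1/1.53 − 1/1.56)/(4πk) = 0.01257/(4π·53.1) = 1.884×10^-5 K/W
  R_expanded polystyrene = (1/1.56 − 1/2.04)/(4πk) = 0.1508/(4π·0.0330) = 0.3637 K/W
  R_cellular glass = (1/2.04 − 1/2.35)/(4πk) = 0.06466/(4π·0.0519) = 0.09915 K/W
  R_conv,out = 1/(4πr²h) = 1/(4π·2.35²·19.8) = 7.278×10^-4 K/W
ΣR = 1.884×10^-5 + 0.3637 + 0.09915 + 7.278×10^-4 = 0.4636 K/W
Q = ΔT/ΣR = (-175 °C − 25.9 °C)/0.4636 = -433 W
(Negative Q ⇒ heat flows inward; heat gain = 433 W.)

Q = 433 W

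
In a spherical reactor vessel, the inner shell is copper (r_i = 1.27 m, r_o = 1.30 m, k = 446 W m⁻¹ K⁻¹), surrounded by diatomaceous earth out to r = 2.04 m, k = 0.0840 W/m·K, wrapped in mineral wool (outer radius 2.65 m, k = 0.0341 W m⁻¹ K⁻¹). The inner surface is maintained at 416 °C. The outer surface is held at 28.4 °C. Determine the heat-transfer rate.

Q = 735 W

Series thermal resistances, inner to outer:
  R_copper = (1/1.27 − 1/1.30)/(4πk) = 0.01817/(4π·446) = 3.242×10^-6 K/W
  R_diatomaceous earth = (1/1.30 − 1/2.04)/(4πk) = 0.2790/(4π·0.0840) = 0.2643 K/W
  R_mineral wool = (1/2.04 − 1/2.65)/(4πk) = 0.1128/(4π·0.0341) = 0.2633 K/W
ΣR = 3.242×10^-6 + 0.2643 + 0.2633 = 0.5276 K/W
Q = ΔT/ΣR = (416 °C − 28.4 °C)/0.5276 = 735 W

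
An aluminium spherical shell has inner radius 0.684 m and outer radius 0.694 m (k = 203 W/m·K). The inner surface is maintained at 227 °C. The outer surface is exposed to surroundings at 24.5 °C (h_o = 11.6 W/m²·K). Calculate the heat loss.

Q = 14.2 kW

Series thermal resistances, inner to outer:
  R_aluminium = (1/0.684 − 1/0.694)/(4πk) = 0.02107/(4π·203) = 8.258×10^-6 K/W
  R_conv,out = 1/(4πr²h) = 1/(4π·0.694²·11.6) = 0.01424 K/W
ΣR = 8.258×10^-6 + 0.01424 = 0.01425 K/W
Q = ΔT/ΣR = (227 °C − 24.5 °C)/0.01425 = 14200 W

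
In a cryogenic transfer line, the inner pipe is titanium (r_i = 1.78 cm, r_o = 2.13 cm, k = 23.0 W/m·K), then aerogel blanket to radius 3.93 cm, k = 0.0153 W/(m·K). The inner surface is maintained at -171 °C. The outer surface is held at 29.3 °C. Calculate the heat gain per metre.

Q' = 31.4 W/m

Resistance network (inner→outer):
  R'_titanium = ln(0.0213/0.0178)/(2πk) = 0.1795/(2π·23.0) = 0.001242 m·K/W
  R'_aerogel blanket = ln(0.0393/0.0213)/(2πk) = 0.6125/(2π·0.0153) = 6.372 m·K/W
ΣR = 0.001242 + 6.372 = 6.373 m·K/W
Q' = ΔT/ΣR = (-171 °C − 29.3 °C)/6.373 = -31.4 W/m
(Negative Q' ⇒ heat flows inward; heat gain = 31.4 W/m.)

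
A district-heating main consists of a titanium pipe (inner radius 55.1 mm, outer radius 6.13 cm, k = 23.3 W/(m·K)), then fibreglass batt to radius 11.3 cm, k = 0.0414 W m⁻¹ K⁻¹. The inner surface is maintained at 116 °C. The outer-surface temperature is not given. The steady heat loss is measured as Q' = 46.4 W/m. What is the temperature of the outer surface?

T_out = 6.9 °C

Series resistances:
  R'_titanium = ln(0.0613/0.0551)/(2πk) = 0.1066/(2π·23.3) = 7.284×10^-4 m·K/W
  R'_fibreglass batt = ln(0.113/0.0613)/(2πk) = 0.6116/(2π·0.0414) = 2.351 m·K/W
ΣR = 2.352 m·K/W
ΔT = Q'·ΣR = 46.4 × 2.352 = 109.1 K
Heat flows outward, so T_out = T_in − ΔT = 116 − 109.1 = 6.9 °C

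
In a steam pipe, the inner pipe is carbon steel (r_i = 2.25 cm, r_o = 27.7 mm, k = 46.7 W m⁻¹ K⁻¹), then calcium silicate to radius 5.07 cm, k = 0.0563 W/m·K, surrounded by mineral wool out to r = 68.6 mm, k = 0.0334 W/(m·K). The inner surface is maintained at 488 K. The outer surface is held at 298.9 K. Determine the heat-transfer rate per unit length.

Q' = 60.0 W/m

Treat each layer as a resistance in series:
  R'_carbon steel = ln(0.0277/0.0225)/(2πk) = 0.2079/(2π·46.7) = 7.086×10^-4 m·K/W
  R'_calcium silicate = ln(0.0507/0.0277)/(2πk) = 0.6045/(2π·0.0563) = 1.709 m·K/W
  R'_mineral wool = ln(0.0686/0.0507)/(2πk) = 0.3024/(2π·0.0334) = 1.441 m·K/W
ΣR = 7.086×10^-4 + 1.709 + 1.441 = 3.151 m·K/W
Q' = ΔT/ΣR = (488 K − 298.9 K)/3.151 = 60.0 W/m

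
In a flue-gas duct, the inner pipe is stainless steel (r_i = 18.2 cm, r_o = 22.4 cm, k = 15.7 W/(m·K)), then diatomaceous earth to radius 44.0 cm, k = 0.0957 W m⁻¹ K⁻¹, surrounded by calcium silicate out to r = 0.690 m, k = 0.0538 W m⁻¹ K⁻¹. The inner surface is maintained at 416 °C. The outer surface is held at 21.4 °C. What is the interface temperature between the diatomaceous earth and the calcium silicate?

Resistance network (inner→outer):
  R'_stainless steel = ln(0.224/0.182)/(2πk) = 0.2076/(2π·15.7) = 0.002105 m·K/W
  R'_diatomaceous earth = ln(0.440/0.224)/(2πk) = 0.6751/(2π·0.0957) = 1.123 m·K/W
  R'_calcium silicate = ln(0.690/0.440)/(2πk) = 0.4499/(2π·0.0538) = 1.331 m·K/W
ΣR = 0.002105 + 1.123 + 1.331 = 2.456 m·K/W
Q' = ΔT/ΣR = (416 °C − 21.4 °C)/2.456 = 160.7 W/m
From the inner boundary to the diatomaceous earth/calcium silicate interface, ΣR_partial = 1.125 m·K/W.
T_interface = T_in − Q'·ΣR_partial = 416 °C − (160.7)(1.125) = 235 °C

T = 235 °C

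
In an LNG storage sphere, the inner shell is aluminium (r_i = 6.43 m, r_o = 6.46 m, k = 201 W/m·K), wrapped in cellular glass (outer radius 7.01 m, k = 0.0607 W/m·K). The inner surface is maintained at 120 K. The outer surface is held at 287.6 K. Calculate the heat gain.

Resistance network (inner→outer):
  R_aluminium = (1/6.43 − 1/6.46)/(4πk) = 7.222×10^-4/(4π·201) = 2.859×10^-7 K/W
  R_cellular glass = (1/6.46 − 1/7.01)/(4πk) = 0.01215/(4π·0.0607) = 0.01592 K/W
ΣR = 2.859×10^-7 + 0.01592 = 0.01592 K/W
Q = ΔT/ΣR = (120 K − 287.6 K)/0.01592 = -10500 W
(Negative Q ⇒ heat flows inward; heat gain = 10500 W.)

Q = 10.5 kW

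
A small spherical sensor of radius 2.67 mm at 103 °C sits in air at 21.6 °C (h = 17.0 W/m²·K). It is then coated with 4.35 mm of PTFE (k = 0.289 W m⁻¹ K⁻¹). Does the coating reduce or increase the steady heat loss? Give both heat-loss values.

increases: 0.124 → 0.512 W

Critical radius for a sphere: r_cr = 2k/h = 0.0340 m = 3.40 cm.
Outer radius after coating: r₂ = 0.00267 + 0.00435 = 0.00702 m.
Since r₁ < r_cr and r₂ ≤ r_cr, the coating moves toward the maximum at r_cr — heat loss rises.
Bare: R = 1/(4πr₁²h) = 656.6 K/W; Q = 81.4/656.6 = 0.124 W.
Coated: R = R_cond + R_conv = 158.9 K/W; Q = 81.4/158.9 = 0.512 W.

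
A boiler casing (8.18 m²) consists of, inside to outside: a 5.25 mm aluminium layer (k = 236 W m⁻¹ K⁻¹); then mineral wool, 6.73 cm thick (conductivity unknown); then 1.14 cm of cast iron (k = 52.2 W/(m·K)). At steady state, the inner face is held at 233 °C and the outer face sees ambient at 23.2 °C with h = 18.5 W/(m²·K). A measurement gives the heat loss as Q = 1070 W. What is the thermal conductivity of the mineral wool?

k = 0.0434 W/m·K

ΣR = ΔT/Q = |233 − 23.2|/1070 = 0.1961 K/W
Known resistances:
  R_aluminium = L/(kA) = 0.00525/(236·8.18) = 2.720×10^-6 K/W
  R_cast iron = L/(kA) = 0.0114/(52.2·8.18) = 2.670×10^-5 K/W
  R_conv,out = 1/(hA) = 1/(18.5·8.18) = 0.006608 K/W
R_mineral wool = ΣR − ΣR_known = 0.1961 − 0.006637 = 0.1895 K/W
L/(kA) = 0.1895 ⇒ k = 0.0673/(0.1895·8.18) = 0.0434 W/m·K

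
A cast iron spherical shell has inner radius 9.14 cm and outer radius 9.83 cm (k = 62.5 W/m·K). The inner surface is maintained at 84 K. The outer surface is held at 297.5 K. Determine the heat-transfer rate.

Q = 218 kW

Q = 4πk·ΔT/(1/r₁ − 1/r₂) = 4π × 62.5 × 213.5 / (1/0.0914 − 1/0.0983) = 2.18×10^5 W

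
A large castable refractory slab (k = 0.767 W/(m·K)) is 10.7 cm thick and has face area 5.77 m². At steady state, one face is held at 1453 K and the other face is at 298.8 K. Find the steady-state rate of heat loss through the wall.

Q = kA·ΔT/L = 0.767 × 5.77 × |1453 K − 298.8 K| / 0.107 = 47700 W

Q = 47700 W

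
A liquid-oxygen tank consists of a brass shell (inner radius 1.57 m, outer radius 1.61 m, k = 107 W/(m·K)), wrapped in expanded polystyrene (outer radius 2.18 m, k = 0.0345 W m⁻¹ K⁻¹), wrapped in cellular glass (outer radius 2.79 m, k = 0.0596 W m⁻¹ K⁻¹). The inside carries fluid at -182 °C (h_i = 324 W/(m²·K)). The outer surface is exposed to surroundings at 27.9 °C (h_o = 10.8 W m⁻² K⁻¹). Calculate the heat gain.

Series thermal resistances, inner to outer:
  R_conv,in = 1/(4πr²h) = 1/(4π·1.57²·324) = 9.964×10^-5 K/W
  R_brass = (1/1.57 − 1/1.61)/(4πk) = 0.01582/(4π·107) = 1.177×10^-5 K/W
  R_expanded polystyrene = (1/1.61 − 1/2.18)/(4πk) = 0.1624/(4π·0.0345) = 0.3746 K/W
  R_cellular glass = (1/2.18 − 1/2.79)/(4πk) = 0.1003/(4π·0.0596) = 0.1339 K/W
  R_conv,out = 1/(4πr²h) = 1/(4π·2.79²·10.8) = 9.466×10^-4 K/W
ΣR = 9.964×10^-5 + 1.177×10^-5 + 0.3746 + 0.1339 + 9.466×10^-4 = 0.5096 K/W
Q = ΔT/ΣR = (-182 °C − 27.9 °C)/0.5096 = -412 W
(Negative Q ⇒ heat flows inward; heat gain = 412 W.)

Q = 412 W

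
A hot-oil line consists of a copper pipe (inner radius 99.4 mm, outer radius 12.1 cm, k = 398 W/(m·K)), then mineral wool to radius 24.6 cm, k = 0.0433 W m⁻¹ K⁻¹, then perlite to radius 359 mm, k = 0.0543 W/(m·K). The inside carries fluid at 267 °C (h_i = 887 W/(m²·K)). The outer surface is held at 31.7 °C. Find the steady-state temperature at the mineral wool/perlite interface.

Resistance network (inner→outer):
  R'_conv,in = 1/(2πr h) = 1/(2π·0.0994·887) = 0.001805 m·K/W
  R'_copper = ln(0.121/0.0994)/(2πk) = 0.1966/(2π·398) = 7.863×10^-5 m·K/W
  R'_mineral wool = ln(0.246/0.121)/(2πk) = 0.7095/(2π·0.0433) = 2.608 m·K/W
  R'_perlite = ln(0.359/0.246)/(2πk) = 0.3780/(2π·0.0543) = 1.108 m·K/W
ΣR = 0.001805 + 7.863×10^-5 + 2.608 + 1.108 = 3.718 m·K/W
Q' = ΔT/ΣR = (267 °C − 31.7 °C)/3.718 = 63.29 W/m
From the inner boundary to the mineral wool/perlite interface, ΣR_partial = 2.610 m·K/W.
T_interface = T_in − Q'·ΣR_partial = 267 °C − (63.29)(2.610) = 102 °C

T = 102 °C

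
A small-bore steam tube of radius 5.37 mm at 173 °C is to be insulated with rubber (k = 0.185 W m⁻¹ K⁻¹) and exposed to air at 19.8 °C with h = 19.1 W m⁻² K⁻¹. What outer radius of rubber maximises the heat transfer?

r_cr = 0.969 cm

For a cylinder, r_cr = k_ins/h = 0.185/19.1 = 0.00969 m = 0.969 cm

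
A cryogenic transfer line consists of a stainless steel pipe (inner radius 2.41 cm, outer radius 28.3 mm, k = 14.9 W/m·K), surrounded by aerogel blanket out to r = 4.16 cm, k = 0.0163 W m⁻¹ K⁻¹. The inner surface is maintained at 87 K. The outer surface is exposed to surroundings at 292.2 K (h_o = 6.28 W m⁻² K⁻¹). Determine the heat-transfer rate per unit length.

Treat each layer as a resistance in series:
  R'_stainless steel = ln(0.0283/0.0241)/(2πk) = 0.1606/(2π·14.9) = 0.001716 m·K/W
  R'_aerogel blanket = ln(0.0416/0.0283)/(2πk) = 0.3852/(2π·0.0163) = 3.762 m·K/W
  R'_conv,out = 1/(2πr h) = 1/(2π·0.0416·6.28) = 0.6092 m·K/W
ΣR = 0.001716 + 3.762 + 0.6092 = 4.373 m·K/W
Q' = ΔT/ΣR = (87 K − 292.2 K)/4.373 = -46.9 W/m
(Negative Q' ⇒ heat flows inward; heat gain = 46.9 W/m.)

Q' = 46.9 W/m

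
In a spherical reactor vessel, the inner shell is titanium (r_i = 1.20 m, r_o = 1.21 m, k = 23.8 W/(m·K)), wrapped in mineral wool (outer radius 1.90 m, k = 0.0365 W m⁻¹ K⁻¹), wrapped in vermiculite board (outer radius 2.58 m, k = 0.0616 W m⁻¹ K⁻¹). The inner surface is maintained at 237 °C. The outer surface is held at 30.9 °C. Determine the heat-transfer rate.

Treat each layer as a resistance in series:
  R_titanium = (1/1.20 − 1/1.21)/(4πk) = 0.006887/(4π·23.8) = 2.303×10^-5 K/W
  R_mineral wool = (1/1.21 − 1/1.90)/(4πk) = 0.3001/(4π·0.0365) = 0.6543 K/W
  R_vermiculite board = (1/1.90 − 1/2.58)/(4πk) = 0.1387/(4π·0.0616) = 0.1792 K/W
ΣR = 2.303×10^-5 + 0.6543 + 0.1792 = 0.8335 K/W
Q = ΔT/ΣR = (237 °C − 30.9 °C)/0.8335 = 247 W

Q = 247 W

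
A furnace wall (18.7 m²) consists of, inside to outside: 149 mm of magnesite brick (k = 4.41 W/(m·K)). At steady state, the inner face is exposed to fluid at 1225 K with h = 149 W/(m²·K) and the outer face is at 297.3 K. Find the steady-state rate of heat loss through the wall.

Q = 4.28×10^5 W

Series thermal resistances, inner to outer:
  R_conv,in = 1/(hA) = 1/(149·18.7) = 3.589×10^-4 K/W
  R_magnesite brick = L/(kA) = 0.149/(4.41·18.7) = 0.001807 K/W
ΣR = 3.589×10^-4 + 0.001807 = 0.002166 K/W
Q = ΔT/ΣR = (1225 K − 297.3 K)/0.002166 = 4.28×10^5 W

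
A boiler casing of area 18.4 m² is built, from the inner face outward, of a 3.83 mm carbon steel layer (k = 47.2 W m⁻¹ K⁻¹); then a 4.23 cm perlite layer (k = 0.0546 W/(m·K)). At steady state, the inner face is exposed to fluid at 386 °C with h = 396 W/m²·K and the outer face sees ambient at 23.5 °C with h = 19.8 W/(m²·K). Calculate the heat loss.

Q = 8.06 kW

Treat each layer as a resistance in series:
  R_conv,in = 1/(hA) = 1/(396·18.4) = 1.372×10^-4 K/W
  R_carbon steel = L/(kA) = 0.00383/(47.2·18.4) = 4.410×10^-6 K/W
  R_perlite = L/(kA) = 0.0423/(0.0546·18.4) = 0.04210 K/W
  R_conv,out = 1/(hA) = 1/(19.8·18.4) = 0.002745 K/W
ΣR = 1.372×10^-4 + 4.410×10^-6 + 0.04210 + 0.002745 = 0.04499 K/W
Q = ΔT/ΣR = (386 °C − 23.5 °C)/0.04499 = 8060 W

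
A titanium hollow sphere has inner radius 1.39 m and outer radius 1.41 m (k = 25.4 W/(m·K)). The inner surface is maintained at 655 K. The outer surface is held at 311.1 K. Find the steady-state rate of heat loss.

Q = 4πk·ΔT/(1/r₁ − 1/r₂) = 4π × 25.4 × 343.9 / (1/1.39 − 1/1.41) = 1.08×10^7 W

Q = 10800 kW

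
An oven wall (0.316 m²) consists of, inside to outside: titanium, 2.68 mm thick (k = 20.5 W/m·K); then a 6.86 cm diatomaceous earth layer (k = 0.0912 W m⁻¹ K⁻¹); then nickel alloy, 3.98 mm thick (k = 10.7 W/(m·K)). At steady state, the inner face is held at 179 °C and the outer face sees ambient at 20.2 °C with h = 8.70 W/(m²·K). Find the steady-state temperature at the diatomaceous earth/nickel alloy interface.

Series thermal resistances, inner to outer:
  R_titanium = L/(kA) = 0.00268/(20.5·0.316) = 4.137×10^-4 K/W
  R_diatomaceous earth = L/(kA) = 0.0686/(0.0912·0.316) = 2.380 K/W
  R_nickel alloy = L/(kA) = 0.00398/(10.7·0.316) = 0.001177 K/W
  R_conv,out = 1/(hA) = 1/(8.70·0.316) = 0.3637 K/W
ΣR = 4.137×10^-4 + 2.380 + 0.001177 + 0.3637 = 2.745 K/W
Q = ΔT/ΣR = (179 °C − 20.2 °C)/2.745 = 57.85 W
From the inner boundary to the diatomaceous earth/nickel alloy interface, ΣR_partial = 2.380 K/W.
T_interface = T_in − Q·ΣR_partial = 179 °C − (57.85)(2.380) = 41.3 °C

T = 41.3 °C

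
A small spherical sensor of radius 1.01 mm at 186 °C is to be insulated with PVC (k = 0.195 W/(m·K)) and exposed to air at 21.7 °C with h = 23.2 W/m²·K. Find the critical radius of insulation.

r_cr = 1.68 cm

For a sphere, r_cr = 2k_ins/h = 2·0.195/23.2 = 0.0168 m = 1.68 cm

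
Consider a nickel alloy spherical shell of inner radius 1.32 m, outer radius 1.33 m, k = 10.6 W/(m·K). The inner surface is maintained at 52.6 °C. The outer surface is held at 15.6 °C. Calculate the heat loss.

Q = 865 kW

Q = 4πk·ΔT/(1/r₁ − 1/r₂) = 4π × 10.6 × 37 / (1/1.32 − 1/1.33) = 8.65×10^5 W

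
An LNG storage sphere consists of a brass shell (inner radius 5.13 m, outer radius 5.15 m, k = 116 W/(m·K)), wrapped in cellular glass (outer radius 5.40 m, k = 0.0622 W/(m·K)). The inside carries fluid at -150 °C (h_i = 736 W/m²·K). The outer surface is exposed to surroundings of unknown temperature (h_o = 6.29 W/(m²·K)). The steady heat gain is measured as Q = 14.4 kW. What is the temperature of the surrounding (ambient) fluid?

T_out = 21.9 °C

Sum the resistances:
  R_conv,in = 1/(4πr²h) = 1/(4π·5.13²·736) = 4.108×10^-6 K/W
  R_brass = (1/5.13 − 1/5.15)/(4πk) = 7.570×10^-4/(4π·116) = 5.193×10^-7 K/W
  R_cellular glass = (1/5.15 − 1/5.40)/(4πk) = 0.008990/(4π·0.0622) = 0.01150 K/W
  R_conv,out = 1/(4πr²h) = 1/(4π·5.40²·6.29) = 4.339×10^-4 K/W
ΣR = 0.01194 K/W
ΔT = Q·ΣR = 14400 × 0.01194 = 171.9 K
Heat flows inward, so T_out = T_in + ΔT = -150 + 171.9 = 21.9 °C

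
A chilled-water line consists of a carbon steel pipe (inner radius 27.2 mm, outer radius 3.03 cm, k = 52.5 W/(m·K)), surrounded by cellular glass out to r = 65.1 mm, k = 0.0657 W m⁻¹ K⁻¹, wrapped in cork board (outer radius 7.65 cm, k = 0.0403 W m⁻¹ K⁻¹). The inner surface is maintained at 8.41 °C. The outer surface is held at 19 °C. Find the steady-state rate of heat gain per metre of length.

Series thermal resistances, inner to outer:
  R'_carbon steel = ln(0.0303/0.0272)/(2πk) = 0.1079/(2π·52.5) = 3.272×10^-4 m·K/W
  R'_cellular glass = ln(0.0651/0.0303)/(2πk) = 0.7648/(2π·0.0657) = 1.853 m·K/W
  R'_cork board = ln(0.0765/0.0651)/(2πk) = 0.1614/(2π·0.0403) = 0.6373 m·K/W
ΣR = 3.272×10^-4 + 1.853 + 0.6373 = 2.491 m·K/W
Q' = ΔT/ΣR = (8.41 °C − 19 °C)/2.491 = -4.25 W/m
(Negative Q' ⇒ heat flows inward; heat gain = 4.25 W/m.)

Q' = 4.25 W/m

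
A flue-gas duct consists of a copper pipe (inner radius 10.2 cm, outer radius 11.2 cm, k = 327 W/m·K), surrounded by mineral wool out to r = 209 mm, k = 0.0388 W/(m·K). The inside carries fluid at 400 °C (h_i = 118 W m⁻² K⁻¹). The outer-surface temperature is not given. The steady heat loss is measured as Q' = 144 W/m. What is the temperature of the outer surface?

Series resistances:
  R'_conv,in = 1/(2πr h) = 1/(2π·0.102·118) = 0.01322 m·K/W
  R'_copper = ln(0.112/0.102)/(2πk) = 0.09353/(2π·327) = 4.552×10^-5 m·K/W
  R'_mineral wool = ln(0.209/0.112)/(2πk) = 0.6238/(2π·0.0388) = 2.559 m·K/W
ΣR = 2.572 m·K/W
ΔT = Q'·ΣR = 144 × 2.572 = 370.4 K
Heat flows outward, so T_out = T_in − ΔT = 400 − 370.4 = 29.6 °C

T_out = 29.6 °C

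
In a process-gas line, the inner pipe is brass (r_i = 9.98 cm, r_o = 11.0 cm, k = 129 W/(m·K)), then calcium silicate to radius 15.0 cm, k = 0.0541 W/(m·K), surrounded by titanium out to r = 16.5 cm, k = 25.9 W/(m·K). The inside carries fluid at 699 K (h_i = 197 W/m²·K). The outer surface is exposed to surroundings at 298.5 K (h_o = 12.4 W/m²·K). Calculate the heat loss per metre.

Series thermal resistances, inner to outer:
  R'_conv,in = 1/(2πr h) = 1/(2π·0.0998·197) = 0.008095 m·K/W
  R'_brass = ln(0.110/0.0998)/(2πk) = 0.09731/(2π·129) = 1.201×10^-4 m·K/W
  R'_calcium silicate = ln(0.150/0.110)/(2πk) = 0.3102/(2π·0.0541) = 0.9124 m·K/W
  R'_titanium = ln(0.165/0.150)/(2πk) = 0.09531/(2π·25.9) = 5.857×10^-4 m·K/W
  R'_conv,out = 1/(2πr h) = 1/(2π·0.165·12.4) = 0.07779 m·K/W
ΣR = 0.008095 + 1.201×10^-4 + 0.9124 + 5.857×10^-4 + 0.07779 = 0.9990 m·K/W
Q' = ΔT/ΣR = (699 K − 298.5 K)/0.9990 = 401 W/m

Q' = 401 W/m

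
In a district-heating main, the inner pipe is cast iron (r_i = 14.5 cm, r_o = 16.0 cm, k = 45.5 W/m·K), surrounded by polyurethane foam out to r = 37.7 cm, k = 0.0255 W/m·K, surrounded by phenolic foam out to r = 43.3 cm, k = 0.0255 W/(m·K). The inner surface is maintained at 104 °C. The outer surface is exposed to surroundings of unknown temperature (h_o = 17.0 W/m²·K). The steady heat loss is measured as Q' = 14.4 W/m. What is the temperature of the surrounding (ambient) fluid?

T_out = 14.2 °C

Series resistances:
  R'_cast iron = ln(0.160/0.145)/(2πk) = 0.09844/(2π·45.5) = 3.443×10^-4 m·K/W
  R'_polyurethane foam = ln(0.377/0.160)/(2πk) = 0.8571/(2π·0.0255) = 5.349 m·K/W
  R'_phenolic foam = ln(0.433/0.377)/(2πk) = 0.1385/(2π·0.0255) = 0.8644 m·K/W
  R'_conv,out = 1/(2πr h) = 1/(2π·0.433·17.0) = 0.02162 m·K/W
ΣR = 6.236 m·K/W
ΔT = Q'·ΣR = 14.4 × 6.236 = 89.80 K
Heat flows outward, so T_out = T_in − ΔT = 104 − 89.80 = 14.2 °C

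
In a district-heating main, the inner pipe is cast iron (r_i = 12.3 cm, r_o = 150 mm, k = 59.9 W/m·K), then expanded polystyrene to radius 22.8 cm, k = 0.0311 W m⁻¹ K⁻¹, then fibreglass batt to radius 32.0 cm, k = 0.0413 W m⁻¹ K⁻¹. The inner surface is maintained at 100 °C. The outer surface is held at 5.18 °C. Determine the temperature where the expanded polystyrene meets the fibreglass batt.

Series thermal resistances, inner to outer:
  R'_cast iron = ln(0.150/0.123)/(2πk) = 0.1985/(2π·59.9) = 5.273×10^-4 m·K/W
  R'_expanded polystyrene = ln(0.228/0.150)/(2πk) = 0.4187/(2π·0.0311) = 2.143 m·K/W
  R'_fibreglass batt = ln(0.320/0.228)/(2πk) = 0.3390/(2π·0.0413) = 1.306 m·K/W
ΣR = 5.273×10^-4 + 2.143 + 1.306 = 3.450 m·K/W
Q' = ΔT/ΣR = (100 °C − 5.18 °C)/3.450 = 27.48 W/m
From the inner boundary to the expanded polystyrene/fibreglass batt interface, ΣR_partial = 2.144 m·K/W.
T_interface = T_in − Q'·ΣR_partial = 100 °C − (27.48)(2.144) = 41.1 °C

T = 41.1 °C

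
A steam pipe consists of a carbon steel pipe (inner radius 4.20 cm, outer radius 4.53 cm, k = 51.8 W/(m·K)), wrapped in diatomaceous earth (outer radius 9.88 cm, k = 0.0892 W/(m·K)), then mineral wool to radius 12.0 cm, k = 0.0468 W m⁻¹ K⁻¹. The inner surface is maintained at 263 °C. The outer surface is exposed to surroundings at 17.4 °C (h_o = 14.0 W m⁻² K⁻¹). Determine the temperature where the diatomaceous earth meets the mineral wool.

Series thermal resistances, inner to outer:
  R'_carbon steel = ln(0.0453/0.0420)/(2πk) = 0.07564/(2π·51.8) = 2.324×10^-4 m·K/W
  R'_diatomaceous earth = ln(0.0988/0.0453)/(2πk) = 0.7798/(2π·0.0892) = 1.391 m·K/W
  R'_mineral wool = ln(0.120/0.0988)/(2πk) = 0.1944/(2π·0.0468) = 0.6611 m·K/W
  R'_conv,out = 1/(2πr h) = 1/(2π·0.120·14.0) = 0.09474 m·K/W
ΣR = 2.324×10^-4 + 1.391 + 0.6611 + 0.09474 = 2.147 m·K/W
Q' = ΔT/ΣR = (263 °C − 17.4 °C)/2.147 = 114.4 W/m
From the inner boundary to the diatomaceous earth/mineral wool interface, ΣR_partial = 1.391 m·K/W.
T_interface = T_in − Q'·ΣR_partial = 263 °C − (114.4)(1.391) = 104 °C

T = 104 °C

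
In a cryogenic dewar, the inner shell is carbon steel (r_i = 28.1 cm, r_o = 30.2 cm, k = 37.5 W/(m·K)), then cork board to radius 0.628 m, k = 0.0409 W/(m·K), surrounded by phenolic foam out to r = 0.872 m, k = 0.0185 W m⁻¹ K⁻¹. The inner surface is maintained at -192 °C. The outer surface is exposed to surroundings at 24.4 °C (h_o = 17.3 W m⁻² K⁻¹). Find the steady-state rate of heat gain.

Q = 41.1 W

Treat each layer as a resistance in series:
  R_carbon steel = (1/0.281 − 1/0.302)/(4πk) = 0.2475/(4π·37.5) = 5.251×10^-4 K/W
  R_cork board = (1/0.302 − 1/0.628)/(4πk) = 1.719/(4π·0.0409) = 3.344 K/W
  R_phenolic foam = (1/0.628 − 1/0.872)/(4πk) = 0.4456/(4π·0.0185) = 1.917 K/W
  R_conv,out = 1/(4πr²h) = 1/(4π·0.872²·17.3) = 0.006049 K/W
ΣR = 5.251×10^-4 + 3.344 + 1.917 + 0.006049 = 5.268 K/W
Q = ΔT/ΣR = (-192 °C − 24.4 °C)/5.268 = -41.1 W
(Negative Q ⇒ heat flows inward; heat gain = 41.1 W.)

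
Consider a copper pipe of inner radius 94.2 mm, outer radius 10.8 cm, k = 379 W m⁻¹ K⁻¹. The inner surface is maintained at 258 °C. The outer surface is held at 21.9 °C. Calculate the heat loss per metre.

Q' = 2πk·ΔT/ln(r₂/r₁) = 2π × 379 × 236.1 / ln(0.108/0.0942) = 4.11×10^6 W/m

Q' = 4.11×10^6 W/m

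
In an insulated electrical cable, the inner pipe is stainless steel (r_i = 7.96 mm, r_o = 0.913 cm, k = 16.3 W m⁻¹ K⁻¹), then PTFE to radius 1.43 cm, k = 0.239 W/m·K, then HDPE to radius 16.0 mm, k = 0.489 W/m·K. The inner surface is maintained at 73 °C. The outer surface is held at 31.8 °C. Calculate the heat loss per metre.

Q' = 122 W/m

Series thermal resistances, inner to outer:
  R'_stainless steel = ln(0.00913/0.00796)/(2πk) = 0.1371/(2π·16.3) = 0.001339 m·K/W
  R'_PTFE = ln(0.0143/0.00913)/(2πk) = 0.4487/(2π·0.239) = 0.2988 m·K/W
  R'_HDPE = ln(0.0160/0.0143)/(2πk) = 0.1123/(2π·0.489) = 0.03656 m·K/W
ΣR = 0.001339 + 0.2988 + 0.03656 = 0.3367 m·K/W
Q' = ΔT/ΣR = (73 °C − 31.8 °C)/0.3367 = 122 W/m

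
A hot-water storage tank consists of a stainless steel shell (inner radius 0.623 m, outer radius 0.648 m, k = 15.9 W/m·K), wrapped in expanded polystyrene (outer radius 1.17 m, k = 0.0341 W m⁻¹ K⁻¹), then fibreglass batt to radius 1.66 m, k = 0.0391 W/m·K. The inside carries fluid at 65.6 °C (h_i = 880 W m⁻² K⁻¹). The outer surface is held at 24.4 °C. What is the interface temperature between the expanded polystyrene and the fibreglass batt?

Treat each layer as a resistance in series:
  R_conv,in = 1/(4πr²h) = 1/(4π·0.623²·880) = 2.330×10^-4 K/W
  R_stainless steel = (1/0.623 − 1/0.648)/(4πk) = 0.06193/(4π·15.9) = 3.099×10^-4 K/W
  R_expanded polystyrene = (1/0.648 − 1/1.17)/(4πk) = 0.6885/(4π·0.0341) = 1.607 K/W
  R_fibreglass batt = (1/1.17 − 1/1.66)/(4πk) = 0.2523/(4π·0.0391) = 0.5135 K/W
ΣR = 2.330×10^-4 + 3.099×10^-4 + 1.607 + 0.5135 = 2.121 K/W
Q = ΔT/ΣR = (65.6 °C − 24.4 °C)/2.121 = 19.42 W
From the inner boundary to the expanded polystyrene/fibreglass batt interface, ΣR_partial = 1.608 K/W.
T_interface = T_in − Q·ΣR_partial = 65.6 °C − (19.42)(1.608) = 34.4 °C

T = 34.4 °C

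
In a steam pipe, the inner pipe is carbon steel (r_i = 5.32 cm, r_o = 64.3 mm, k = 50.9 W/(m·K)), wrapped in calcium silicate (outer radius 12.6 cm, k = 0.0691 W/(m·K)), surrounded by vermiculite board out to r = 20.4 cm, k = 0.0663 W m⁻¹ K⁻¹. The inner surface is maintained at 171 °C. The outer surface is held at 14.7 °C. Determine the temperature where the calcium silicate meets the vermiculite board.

T = 81.5 °C

Resistance network (inner→outer):
  R'_carbon steel = ln(0.0643/0.0532)/(2πk) = 0.1895/(2π·50.9) = 5.925×10^-4 m·K/W
  R'_calcium silicate = ln(0.126/0.0643)/(2πk) = 0.6727/(2π·0.0691) = 1.549 m·K/W
  R'_vermiculite board = ln(0.204/0.126)/(2πk) = 0.4818/(2π·0.0663) = 1.157 m·K/W
ΣR = 5.925×10^-4 + 1.549 + 1.157 = 2.707 m·K/W
Q' = ΔT/ΣR = (171 °C − 14.7 °C)/2.707 = 57.74 W/m
From the inner boundary to the calcium silicate/vermiculite board interface, ΣR_partial = 1.550 m·K/W.
T_interface = T_in − Q'·ΣR_partial = 171 °C − (57.74)(1.550) = 81.5 °C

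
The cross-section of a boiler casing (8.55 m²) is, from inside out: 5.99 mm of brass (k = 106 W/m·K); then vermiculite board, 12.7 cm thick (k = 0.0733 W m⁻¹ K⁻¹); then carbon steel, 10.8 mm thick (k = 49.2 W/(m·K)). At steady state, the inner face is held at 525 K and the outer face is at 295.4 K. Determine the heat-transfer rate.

Q = 1130 W

Treat each layer as a resistance in series:
  R_brass = L/(kA) = 0.00599/(106·8.55) = 6.609×10^-6 K/W
  R_vermiculite board = L/(kA) = 0.127/(0.0733·8.55) = 0.2026 K/W
  R_carbon steel = L/(kA) = 0.0108/(49.2·8.55) = 2.567×10^-5 K/W
ΣR = 6.609×10^-6 + 0.2026 + 2.567×10^-5 = 0.2026 K/W
Q = ΔT/ΣR = (525 K − 295.4 K)/0.2026 = 1130 W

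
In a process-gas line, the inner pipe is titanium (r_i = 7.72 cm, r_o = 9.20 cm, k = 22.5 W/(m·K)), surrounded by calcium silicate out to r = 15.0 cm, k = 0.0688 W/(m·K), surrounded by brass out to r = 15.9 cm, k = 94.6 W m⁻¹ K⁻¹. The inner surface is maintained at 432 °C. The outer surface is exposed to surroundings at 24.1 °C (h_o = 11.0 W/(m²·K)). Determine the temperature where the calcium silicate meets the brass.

Resistance network (inner→outer):
  R'_titanium = ln(0.0920/0.0772)/(2πk) = 0.1754/(2π·22.5) = 0.001241 m·K/W
  R'_calcium silicate = ln(0.150/0.0920)/(2πk) = 0.4888/(2π·0.0688) = 1.131 m·K/W
  R'_brass = ln(0.159/0.150)/(2πk) = 0.05827/(2π·94.6) = 9.803×10^-5 m·K/W
  R'_conv,out = 1/(2πr h) = 1/(2π·0.159·11.0) = 0.09100 m·K/W
ΣR = 0.001241 + 1.131 + 9.803×10^-5 + 0.09100 = 1.223 m·K/W
Q' = ΔT/ΣR = (432 °C − 24.1 °C)/1.223 = 333.5 W/m
From the inner boundary to the calcium silicate/brass interface, ΣR_partial = 1.132 m·K/W.
T_interface = T_in − Q'·ΣR_partial = 432 °C − (333.5)(1.132) = 54.5 °C

T = 54.5 °C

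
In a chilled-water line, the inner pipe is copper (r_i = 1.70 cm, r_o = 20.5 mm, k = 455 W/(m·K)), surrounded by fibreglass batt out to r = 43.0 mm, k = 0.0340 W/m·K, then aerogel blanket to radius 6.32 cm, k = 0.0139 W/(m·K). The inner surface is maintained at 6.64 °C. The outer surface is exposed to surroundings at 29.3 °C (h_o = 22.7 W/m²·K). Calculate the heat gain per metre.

Q' = 2.84 W/m

Treat each layer as a resistance in series:
  R'_copper = ln(0.0205/0.0170)/(2πk) = 0.1872/(2π·455) = 6.548×10^-5 m·K/W
  R'_fibreglass batt = ln(0.0430/0.0205)/(2πk) = 0.7408/(2π·0.0340) = 3.468 m·K/W
  R'_aerogel blanket = ln(0.0632/0.0430)/(2πk) = 0.3851/(2π·0.0139) = 4.409 m·K/W
  R'_conv,out = 1/(2πr h) = 1/(2π·0.0632·22.7) = 0.1109 m·K/W
ΣR = 6.548×10^-5 + 3.468 + 4.409 + 0.1109 = 7.988 m·K/W
Q' = ΔT/ΣR = (6.64 °C − 29.3 °C)/7.988 = -2.84 W/m
(Negative Q' ⇒ heat flows inward; heat gain = 2.84 W/m.)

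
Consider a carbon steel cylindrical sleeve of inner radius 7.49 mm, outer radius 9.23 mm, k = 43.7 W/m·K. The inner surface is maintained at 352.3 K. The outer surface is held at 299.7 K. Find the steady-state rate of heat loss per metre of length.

Q' = 69100 W/m

Q' = 2πk·ΔT/ln(r₂/r₁) = 2π × 43.7 × 52.6 / ln(0.00923/0.00749) = 69100 W/m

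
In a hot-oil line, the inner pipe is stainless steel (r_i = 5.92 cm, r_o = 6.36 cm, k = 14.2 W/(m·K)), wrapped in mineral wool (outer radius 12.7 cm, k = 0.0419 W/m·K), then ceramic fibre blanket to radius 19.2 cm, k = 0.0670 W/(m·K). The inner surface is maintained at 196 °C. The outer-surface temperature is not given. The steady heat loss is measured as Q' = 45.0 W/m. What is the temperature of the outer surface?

Series resistances:
  R'_stainless steel = ln(0.0636/0.0592)/(2πk) = 0.07169/(2π·14.2) = 8.035×10^-4 m·K/W
  R'_mineral wool = ln(0.127/0.0636)/(2πk) = 0.6916/(2π·0.0419) = 2.627 m·K/W
  R'_ceramic fibre blanket = ln(0.192/0.127)/(2πk) = 0.4133/(2π·0.0670) = 0.9818 m·K/W
ΣR = 3.610 m·K/W
ΔT = Q'·ΣR = 45.0 × 3.610 = 162.4 K
Heat flows outward, so T_out = T_in − ΔT = 196 − 162.4 = 33.6 °C

T_out = 33.6 °C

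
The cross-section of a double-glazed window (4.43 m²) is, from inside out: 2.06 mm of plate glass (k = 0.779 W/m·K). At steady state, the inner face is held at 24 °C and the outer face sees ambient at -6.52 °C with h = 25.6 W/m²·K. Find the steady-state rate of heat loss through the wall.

Q = 3240 W

Series thermal resistances, inner to outer:
  R_plate glass = L/(kA) = 0.00206/(0.779·4.43) = 5.969×10^-4 K/W
  R_conv,out = 1/(hA) = 1/(25.6·4.43) = 0.008818 K/W
ΣR = 5.969×10^-4 + 0.008818 = 0.009415 K/W
Q = ΔT/ΣR = (24 °C − -6.52 °C)/0.009415 = 3240 W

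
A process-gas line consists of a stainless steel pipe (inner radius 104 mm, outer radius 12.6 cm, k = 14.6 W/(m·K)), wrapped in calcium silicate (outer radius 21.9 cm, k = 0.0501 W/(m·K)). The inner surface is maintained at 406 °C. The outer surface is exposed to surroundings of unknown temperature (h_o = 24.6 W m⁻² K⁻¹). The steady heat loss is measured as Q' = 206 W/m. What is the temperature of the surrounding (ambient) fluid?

T_out = 37.7 °C

Series resistances:
  R'_stainless steel = ln(0.126/0.104)/(2πk) = 0.1919/(2π·14.6) = 0.002092 m·K/W
  R'_calcium silicate = ln(0.219/0.126)/(2πk) = 0.5528/(2π·0.0501) = 1.756 m·K/W
  R'_conv,out = 1/(2πr h) = 1/(2π·0.219·24.6) = 0.02954 m·K/W
ΣR = 1.788 m·K/W
ΔT = Q'·ΣR = 206 × 1.788 = 368.3 K
Heat flows outward, so T_out = T_in − ΔT = 406 − 368.3 = 37.7 °C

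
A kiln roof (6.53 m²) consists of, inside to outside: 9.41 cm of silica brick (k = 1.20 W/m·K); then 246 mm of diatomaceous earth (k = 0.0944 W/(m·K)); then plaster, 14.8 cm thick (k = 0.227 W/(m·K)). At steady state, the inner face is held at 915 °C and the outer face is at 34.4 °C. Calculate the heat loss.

Series thermal resistances, inner to outer:
  R_silica brick = L/(kA) = 0.0941/(1.20·6.53) = 0.01201 K/W
  R_diatomaceous earth = L/(kA) = 0.246/(0.0944·6.53) = 0.3991 K/W
  R_plaster = L/(kA) = 0.148/(0.227·6.53) = 0.09984 K/W
ΣR = 0.01201 + 0.3991 + 0.09984 = 0.5110 K/W
Q = ΔT/ΣR = (915 °C − 34.4 °C)/0.5110 = 1720 W

Q = 1720 W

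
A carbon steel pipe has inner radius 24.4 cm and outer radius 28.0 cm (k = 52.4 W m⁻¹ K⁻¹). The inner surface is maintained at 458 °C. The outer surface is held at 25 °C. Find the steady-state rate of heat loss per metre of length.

Q' = 1040 kW/m

Q' = 2πk·ΔT/ln(r₂/r₁) = 2π × 52.4 × 433 / ln(0.280/0.244) = 1.04×10^6 W/m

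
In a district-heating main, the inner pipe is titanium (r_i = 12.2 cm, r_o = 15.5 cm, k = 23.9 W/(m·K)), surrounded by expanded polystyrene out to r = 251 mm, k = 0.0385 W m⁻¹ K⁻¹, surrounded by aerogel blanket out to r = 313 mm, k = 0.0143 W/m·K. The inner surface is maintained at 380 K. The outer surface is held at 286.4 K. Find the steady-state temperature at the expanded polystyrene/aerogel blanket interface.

T = 338.1 K

Resistance network (inner→outer):
  R'_titanium = ln(0.155/0.122)/(2πk) = 0.2394/(2π·23.9) = 0.001594 m·K/W
  R'_expanded polystyrene = ln(0.251/0.155)/(2πk) = 0.4820/(2π·0.0385) = 1.993 m·K/W
  R'_aerogel blanket = ln(0.313/0.251)/(2πk) = 0.2208/(2π·0.0143) = 2.457 m·K/W
ΣR = 0.001594 + 1.993 + 2.457 = 4.452 m·K/W
Q' = ΔT/ΣR = (380 K − 286.4 K)/4.452 = 21.02 W/m
From the inner boundary to the expanded polystyrene/aerogel blanket interface, ΣR_partial = 1.995 m·K/W.
T_interface = T_in − Q'·ΣR_partial = 380 K − (21.02)(1.995) = 338.1 K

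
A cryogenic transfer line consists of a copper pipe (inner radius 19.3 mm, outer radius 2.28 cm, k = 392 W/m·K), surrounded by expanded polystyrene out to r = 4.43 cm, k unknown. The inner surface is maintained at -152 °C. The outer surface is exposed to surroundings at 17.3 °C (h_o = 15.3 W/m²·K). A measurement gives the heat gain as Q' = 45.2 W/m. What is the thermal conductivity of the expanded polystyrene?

k = 0.0301 W/m·K

ΣR = ΔT/Q' = |-152 − 17.3|/45.2 = 3.746 m·K/W
Known resistances:
  R'_copper = ln(0.0228/0.0193)/(2πk) = 0.1667/(2π·392) = 6.766×10^-5 m·K/W
  R'_conv,out = 1/(2πr h) = 1/(2π·0.0443·15.3) = 0.2348 m·K/W
R_expanded polystyrene = ΣR − ΣR_known = 3.746 − 0.2349 = 3.511 m·K/W
ln(r₂/r₁)/(2πk) = 3.511 ⇒ k = 0.6642/(2π·3.511) = 0.0301 W/m·K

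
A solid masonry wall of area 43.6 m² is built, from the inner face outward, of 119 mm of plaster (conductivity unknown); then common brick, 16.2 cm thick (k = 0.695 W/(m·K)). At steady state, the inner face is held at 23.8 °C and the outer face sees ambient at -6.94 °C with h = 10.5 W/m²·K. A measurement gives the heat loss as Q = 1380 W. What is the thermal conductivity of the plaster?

k = 0.185 W/m·K

ΣR = ΔT/Q = |23.8 − -6.94|/1380 = 0.02228 K/W
Known resistances:
  R_common brick = L/(kA) = 0.162/(0.695·43.6) = 0.005346 K/W
  R_conv,out = 1/(hA) = 1/(10.5·43.6) = 0.002184 K/W
R_plaster = ΣR − ΣR_known = 0.02228 − 0.007530 = 0.01475 K/W
L/(kA) = 0.01475 ⇒ k = 0.119/(0.01475·43.6) = 0.185 W/m·K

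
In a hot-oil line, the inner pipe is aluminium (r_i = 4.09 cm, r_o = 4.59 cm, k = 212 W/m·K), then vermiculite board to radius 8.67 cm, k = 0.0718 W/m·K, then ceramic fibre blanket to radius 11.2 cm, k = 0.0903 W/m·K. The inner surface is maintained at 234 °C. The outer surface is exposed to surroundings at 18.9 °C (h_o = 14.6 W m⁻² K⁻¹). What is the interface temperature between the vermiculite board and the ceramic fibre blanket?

T = 79.2 °C

Resistance network (inner→outer):
  R'_aluminium = ln(0.0459/0.0409)/(2πk) = 0.1153/(2π·212) = 8.659×10^-5 m·K/W
  R'_vermiculite board = ln(0.0867/0.0459)/(2πk) = 0.6360/(2π·0.0718) = 1.410 m·K/W
  R'_ceramic fibre blanket = ln(0.112/0.0867)/(2πk) = 0.2560/(2π·0.0903) = 0.4513 m·K/W
  R'_conv,out = 1/(2πr h) = 1/(2π·0.112·14.6) = 0.09733 m·K/W
ΣR = 8.659×10^-5 + 1.410 + 0.4513 + 0.09733 = 1.959 m·K/W
Q' = ΔT/ΣR = (234 °C − 18.9 °C)/1.959 = 109.8 W/m
From the inner boundary to the vermiculite board/ceramic fibre blanket interface, ΣR_partial = 1.410 m·K/W.
T_interface = T_in − Q'·ΣR_partial = 234 °C − (109.8)(1.410) = 79.2 °C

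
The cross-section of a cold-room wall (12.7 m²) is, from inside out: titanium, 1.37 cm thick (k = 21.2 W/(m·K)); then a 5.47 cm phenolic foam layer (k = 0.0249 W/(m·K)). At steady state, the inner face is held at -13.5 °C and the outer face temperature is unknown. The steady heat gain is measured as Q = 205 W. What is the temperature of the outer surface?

Series resistances:
  R_titanium = L/(kA) = 0.0137/(21.2·12.7) = 5.088×10^-5 K/W
  R_phenolic foam = L/(kA) = 0.0547/(0.0249·12.7) = 0.1730 K/W
ΣR = 0.1730 K/W
ΔT = Q·ΣR = 205 × 0.1730 = 35.46 K
Heat flows inward, so T_out = T_in + ΔT = -13.5 + 35.46 = 22.0 °C

T_out = 22.0 °C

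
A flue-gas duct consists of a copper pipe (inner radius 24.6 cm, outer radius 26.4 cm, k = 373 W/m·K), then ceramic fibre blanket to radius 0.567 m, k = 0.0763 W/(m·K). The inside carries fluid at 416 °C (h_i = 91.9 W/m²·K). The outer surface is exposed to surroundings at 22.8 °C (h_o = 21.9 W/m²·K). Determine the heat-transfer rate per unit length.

Series thermal resistances, inner to outer:
  R'_conv,in = 1/(2πr h) = 1/(2π·0.246·91.9) = 0.007040 m·K/W
  R'_copper = ln(0.264/0.246)/(2πk) = 0.07062/(2π·373) = 3.013×10^-5 m·K/W
  R'_ceramic fibre blanket = ln(0.567/0.264)/(2πk) = 0.7644/(2π·0.0763) = 1.594 m·K/W
  R'_conv,out = 1/(2πr h) = 1/(2π·0.567·21.9) = 0.01282 m·K/W
ΣR = 0.007040 + 3.013×10^-5 + 1.594 + 0.01282 = 1.614 m·K/W
Q' = ΔT/ΣR = (416 °C − 22.8 °C)/1.614 = 244 W/m

Q' = 244 W/m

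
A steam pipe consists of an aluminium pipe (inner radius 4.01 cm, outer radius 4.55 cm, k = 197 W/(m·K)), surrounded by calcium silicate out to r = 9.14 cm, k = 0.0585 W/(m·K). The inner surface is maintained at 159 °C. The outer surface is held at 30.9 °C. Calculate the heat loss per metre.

Q' = 67.5 W/m

Treat each layer as a resistance in series:
  R'_aluminium = ln(0.0455/0.0401)/(2πk) = 0.1263/(2π·197) = 1.021×10^-4 m·K/W
  R'_calcium silicate = ln(0.0914/0.0455)/(2πk) = 0.6975/(2π·0.0585) = 1.898 m·K/W
ΣR = 1.021×10^-4 + 1.898 = 1.898 m·K/W
Q' = ΔT/ΣR = (159 °C − 30.9 °C)/1.898 = 67.5 W/m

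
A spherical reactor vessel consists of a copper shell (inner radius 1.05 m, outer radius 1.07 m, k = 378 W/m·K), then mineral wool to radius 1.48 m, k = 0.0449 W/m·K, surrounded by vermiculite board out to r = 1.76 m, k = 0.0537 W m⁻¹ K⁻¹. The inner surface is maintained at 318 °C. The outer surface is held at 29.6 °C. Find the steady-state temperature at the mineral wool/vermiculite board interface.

Treat each layer as a resistance in series:
  R_copper = (1/1.05 − 1/1.07)/(4πk) = 0.01780/(4π·378) = 3.748×10^-6 K/W
  R_mineral wool = (1/1.07 − 1/1.48)/(4πk) = 0.2589/(4π·0.0449) = 0.4589 K/W
  R_vermiculite board = (1/1.48 − 1/1.76)/(4πk) = 0.1075/(4π·0.0537) = 0.1593 K/W
ΣR = 3.748×10^-6 + 0.4589 + 0.1593 = 0.6182 K/W
Q = ΔT/ΣR = (318 °C − 29.6 °C)/0.6182 = 466.5 W
From the inner boundary to the mineral wool/vermiculite board interface, ΣR_partial = 0.4589 K/W.
T_interface = T_in − Q·ΣR_partial = 318 °C − (466.5)(0.4589) = 104 °C

T = 104 °C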